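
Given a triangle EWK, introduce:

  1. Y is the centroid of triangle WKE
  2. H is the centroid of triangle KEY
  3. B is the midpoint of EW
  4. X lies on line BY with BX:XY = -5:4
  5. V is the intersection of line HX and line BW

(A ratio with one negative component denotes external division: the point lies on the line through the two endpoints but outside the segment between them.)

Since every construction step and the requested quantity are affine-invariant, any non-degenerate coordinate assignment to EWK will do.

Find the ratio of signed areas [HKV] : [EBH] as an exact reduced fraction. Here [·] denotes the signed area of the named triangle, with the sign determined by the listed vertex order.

[HKV]:[EBH] = -2/11

Choose coordinates E = (0, 0), W = (1, 0), K = (0, 1).
1. Y is the centroid of triangle WKE ⇒ Y = (1/3, 1/3)
2. H is the centroid of triangle KEY ⇒ H = (1/9, 4/9)
3. B is the midpoint of EW ⇒ B = (1/2, 0)
4. X lies on line BY with BX:XY = -5:4 ⇒ X = (-1/3, 5/3)
5. V is the intersection of line HX and line BW ⇒ V = (3/11, 0)
2·[HKV] = -4/99, 2·[EBH] = 2/9
[HKV]:[EBH] = -4/99:2/9 = -2/11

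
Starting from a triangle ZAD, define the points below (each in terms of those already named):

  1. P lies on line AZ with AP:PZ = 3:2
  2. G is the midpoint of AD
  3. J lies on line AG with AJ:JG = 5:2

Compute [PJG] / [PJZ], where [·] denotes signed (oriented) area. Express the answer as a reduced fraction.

Choose coordinates Z = (0, 0), A = (1, 0), D = (0, 1).
1. P lies on line AZ with AP:PZ = 3:2 ⇒ P = (2/5, 0)
2. G is the midpoint of AD ⇒ G = (1/2, 1/2)
3. J lies on line AG with AJ:JG = 5:2 ⇒ J = (9/14, 5/14)
2·[PJG] = 3/35, 2·[PJZ] = 1/7
[PJG]:[PJZ] = 3/35:1/7 = 3/5

[PJG]:[PJZ] = 3/5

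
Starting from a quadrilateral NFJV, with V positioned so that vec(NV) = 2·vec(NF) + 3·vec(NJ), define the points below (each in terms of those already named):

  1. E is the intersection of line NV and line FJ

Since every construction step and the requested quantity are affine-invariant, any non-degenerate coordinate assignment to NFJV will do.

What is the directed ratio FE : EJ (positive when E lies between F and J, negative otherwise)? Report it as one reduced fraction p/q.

FE:EJ = 3/2

Choose coordinates N = (0, 0), F = (1, 0), J = (0, 1), V = (2, 3).
1. E is the intersection of line NV and line FJ ⇒ E = (2/5, 3/5)
E = F + t·(J−F) with t = 3/5, so FE:EJ = t:(1−t) = 3/5:2/5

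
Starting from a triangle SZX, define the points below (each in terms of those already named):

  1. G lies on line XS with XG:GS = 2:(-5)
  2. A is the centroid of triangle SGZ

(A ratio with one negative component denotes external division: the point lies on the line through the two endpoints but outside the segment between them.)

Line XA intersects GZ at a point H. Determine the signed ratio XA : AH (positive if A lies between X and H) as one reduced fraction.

XA:AH = 1/5

Set S = (0, 0), Z = (1, 0), X = (0, 1); any affine frame gives the same invariant.
1. G lies on line XS with XG:GS = 2:(-5) ⇒ G = (0, 5/3)
2. A is the centroid of triangle SGZ ⇒ A = (1/3, 5/9)
line XA meets GZ at H = (2, -5/3)
A = X + t·(H−X) with t = 1/6, so XA:AH = 1/6:5/6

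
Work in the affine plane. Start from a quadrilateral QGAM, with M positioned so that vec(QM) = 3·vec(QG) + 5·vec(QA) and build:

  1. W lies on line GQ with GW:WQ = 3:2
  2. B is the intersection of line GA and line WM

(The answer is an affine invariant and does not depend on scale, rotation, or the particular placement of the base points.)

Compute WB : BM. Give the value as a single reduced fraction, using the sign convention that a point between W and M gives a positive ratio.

Assign Q = (0, 0), G = (1, 0), A = (0, 1), M = (3, 5) — the answer is frame-independent, so this choice is without loss of generality.
1. W lies on line GQ with GW:WQ = 3:2 ⇒ W = (2/5, 0)
2. B is the intersection of line GA and line WM ⇒ B = (23/38, 15/38)
B = W + t·(M−W) with t = 3/38, so WB:BM = t:(1−t) = 3/38:35/38

WB:BM = 3/35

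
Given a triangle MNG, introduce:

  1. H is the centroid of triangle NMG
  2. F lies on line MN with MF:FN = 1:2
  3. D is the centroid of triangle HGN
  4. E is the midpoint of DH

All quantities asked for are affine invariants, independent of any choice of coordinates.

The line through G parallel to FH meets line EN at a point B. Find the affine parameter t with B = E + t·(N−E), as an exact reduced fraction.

t = -7/11

Assign M = (0, 0), N = (1, 0), G = (0, 1) — the answer is frame-independent, so this choice is without loss of generality.
1. H is the centroid of triangle NMG ⇒ H = (1/3, 1/3)
2. F lies on line MN with MF:FN = 1:2 ⇒ F = (1/3, 0)
3. D is the centroid of triangle HGN ⇒ D = (4/9, 4/9)
4. E is the midpoint of DH ⇒ E = (7/18, 7/18)
through G parallel to FH: direction (0, 1/3); meets EN at B = (0, 7/11)
B = E + t·(N−E) with t = -7/11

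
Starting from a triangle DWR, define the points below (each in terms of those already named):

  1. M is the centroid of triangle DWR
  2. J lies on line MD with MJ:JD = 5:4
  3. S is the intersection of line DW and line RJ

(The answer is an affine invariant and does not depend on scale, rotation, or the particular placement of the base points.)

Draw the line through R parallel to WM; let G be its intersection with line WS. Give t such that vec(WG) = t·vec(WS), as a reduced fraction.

Set D = (0, 0), W = (1, 0), R = (0, 1); any affine frame gives the same invariant.
1. M is the centroid of triangle DWR ⇒ M = (1/3, 1/3)
2. J lies on line MD with MJ:JD = 5:4 ⇒ J = (4/27, 4/27)
3. S is the intersection of line DW and line RJ ⇒ S = (4/23, 0)
through R parallel to WM: direction (-2/3, 1/3); meets WS at G = (2, 0)
G = W + t·(S−W) with t = -23/19

t = -23/19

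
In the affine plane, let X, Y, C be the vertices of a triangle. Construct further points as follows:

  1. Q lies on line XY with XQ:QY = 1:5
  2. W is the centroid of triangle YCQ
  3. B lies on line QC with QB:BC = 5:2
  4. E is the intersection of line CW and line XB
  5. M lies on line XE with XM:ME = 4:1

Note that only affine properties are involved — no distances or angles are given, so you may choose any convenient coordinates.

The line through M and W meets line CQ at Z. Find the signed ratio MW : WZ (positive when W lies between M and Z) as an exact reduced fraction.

MW:WZ = -324/325

Choose coordinates X = (0, 0), Y = (1, 0), C = (0, 1).
1. Q lies on line XY with XQ:QY = 1:5 ⇒ Q = (1/6, 0)
2. W is the centroid of triangle YCQ ⇒ W = (7/18, 1/3)
3. B lies on line QC with QB:BC = 5:2 ⇒ B = (1/21, 5/7)
4. E is the intersection of line CW and line XB ⇒ E = (7/117, 35/39)
5. M lies on line XE with XM:ME = 4:1 ⇒ M = (28/585, 28/39)
line MW meets CQ at Z = (91/1944, 233/324)
W = M + t·(Z−M) with t = -324, so MW:WZ = -324:325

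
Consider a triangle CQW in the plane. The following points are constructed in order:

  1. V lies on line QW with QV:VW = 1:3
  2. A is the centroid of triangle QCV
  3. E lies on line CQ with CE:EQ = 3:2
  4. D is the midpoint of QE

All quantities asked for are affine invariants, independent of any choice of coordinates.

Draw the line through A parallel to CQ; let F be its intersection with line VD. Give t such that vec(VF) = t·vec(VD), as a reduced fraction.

t = 2/3

Set C = (0, 0), Q = (1, 0), W = (0, 1); any affine frame gives the same invariant.
1. V lies on line QW with QV:VW = 1:3 ⇒ V = (3/4, 1/4)
2. A is the centroid of triangle QCV ⇒ A = (7/12, 1/12)
3. E lies on line CQ with CE:EQ = 3:2 ⇒ E = (3/5, 0)
4. D is the midpoint of QE ⇒ D = (4/5, 0)
through A parallel to CQ: direction (1, 0); meets VD at F = (47/60, 1/12)
F = V + t·(D−V) with t = 2/3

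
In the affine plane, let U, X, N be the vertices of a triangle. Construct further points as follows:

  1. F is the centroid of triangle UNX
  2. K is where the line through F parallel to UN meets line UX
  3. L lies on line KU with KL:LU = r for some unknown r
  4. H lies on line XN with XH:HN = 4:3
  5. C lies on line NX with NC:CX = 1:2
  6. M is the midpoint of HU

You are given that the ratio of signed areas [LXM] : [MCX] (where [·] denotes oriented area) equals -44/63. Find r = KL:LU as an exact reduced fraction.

Choose coordinates U = (0, 0), X = (1, 0), N = (0, 1).
1. F is the centroid of triangle UNX ⇒ F = (1/3, 1/3)
2. K is where the line through F parallel to UN meets line UX ⇒ K = (1/3, 0)
3. With KL:LU = r, write λ = r/(r+1) so L = K + λ·(U−K); L is affine-linear in λ
4. H lies on line XN with XH:HN = 4:3 ⇒ H = (3/7, 4/7)
5. C lies on line NX with NC:CX = 1:2 ⇒ C = (1/3, 2/3)
6. M is the midpoint of HU ⇒ M = (3/14, 2/7)
Every point depending on L is an affine combination of L and λ-independent points, so each such coordinate is linear in λ; the λ² term in each signed area is a multiple of (U−K)×(U−K) = 0, so 2·[LXM] and 2·[MCX] are each linear in λ. Evaluating at λ=0 and λ=1:
  2·[LXM] = 2/21·λ + 4/21,   2·[MCX] = -1/3
So [LXM]:[MCX] = (2/21·λ + 4/21) / (-1/3). Setting this equal to -44/63:
  2/21·λ + 4/21 = -44/63·(-1/3)  ⇒  λ = 4/9
Then r = λ/(1−λ) = (4/9)/(5/9) = 4/5. Check: with r = 4/5, L = (5/27, 0) and [LXM]:[MCX] = -44/63 as required.

r = 4/5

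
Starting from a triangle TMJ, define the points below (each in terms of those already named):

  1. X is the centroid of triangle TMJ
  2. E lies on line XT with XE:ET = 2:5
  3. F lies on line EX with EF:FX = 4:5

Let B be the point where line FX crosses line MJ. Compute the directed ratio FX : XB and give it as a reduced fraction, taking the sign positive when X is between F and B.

Work in coordinates with T = (0, 0), M = (1, 0), J = (0, 1).
1. X is the centroid of triangle TMJ ⇒ X = (1/3, 1/3)
2. E lies on line XT with XE:ET = 2:5 ⇒ E = (5/21, 5/21)
3. F lies on line EX with EF:FX = 4:5 ⇒ F = (53/189, 53/189)
line FX meets MJ at B = (1/2, 1/2)
X = F + t·(B−F) with t = 20/83, so FX:XB = 20/83:63/83

FX:XB = 20/63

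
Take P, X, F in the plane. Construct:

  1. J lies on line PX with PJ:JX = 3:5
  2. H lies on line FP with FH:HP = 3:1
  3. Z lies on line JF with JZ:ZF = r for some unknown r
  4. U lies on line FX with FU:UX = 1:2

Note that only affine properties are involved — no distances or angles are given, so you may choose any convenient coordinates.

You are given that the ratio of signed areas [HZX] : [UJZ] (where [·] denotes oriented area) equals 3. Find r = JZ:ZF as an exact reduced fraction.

Set P = (0, 0), X = (1, 0), F = (0, 1); any affine frame gives the same invariant.
1. J lies on line PX with PJ:JX = 3:5 ⇒ J = (3/8, 0)
2. H lies on line FP with FH:HP = 3:1 ⇒ H = (0, 1/4)
3. With JZ:ZF = r, write λ = r/(r+1) so Z = J + λ·(F−J); Z is affine-linear in λ
4. U lies on line FX with FU:UX = 1:2 ⇒ U = (1/3, 2/3)
Every point depending on Z is an affine combination of Z and λ-independent points, so each such coordinate is linear in λ; the λ² term in each signed area is a multiple of (F−J)×(F−J) = 0, so 2·[HZX] and 2·[UJZ] are each linear in λ. Evaluating at λ=0 and λ=1:
  2·[HZX] = -29/32·λ + 5/32,   2·[UJZ] = -5/24·λ
So [HZX]:[UJZ] = (-29/32·λ + 5/32) / (-5/24·λ). Setting this equal to 3:
  -29/32·λ + 5/32 = 3·(-5/24·λ)  ⇒  λ = 5/9
Then r = λ/(1−λ) = (5/9)/(4/9) = 5/4. Check: with r = 5/4, Z = (1/6, 5/9) and [HZX]:[UJZ] = 3 as required.

r = 5/4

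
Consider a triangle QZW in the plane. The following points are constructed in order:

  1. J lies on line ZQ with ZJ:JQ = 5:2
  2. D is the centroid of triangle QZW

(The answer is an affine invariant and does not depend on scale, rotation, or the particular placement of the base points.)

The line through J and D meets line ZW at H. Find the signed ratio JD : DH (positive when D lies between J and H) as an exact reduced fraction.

JD:DH = 8/7

Assign Q = (0, 0), Z = (1, 0), W = (0, 1) — the answer is frame-independent, so this choice is without loss of generality.
1. J lies on line ZQ with ZJ:JQ = 5:2 ⇒ J = (2/7, 0)
2. D is the centroid of triangle QZW ⇒ D = (1/3, 1/3)
line JD meets ZW at H = (3/8, 5/8)
D = J + t·(H−J) with t = 8/15, so JD:DH = 8/15:7/15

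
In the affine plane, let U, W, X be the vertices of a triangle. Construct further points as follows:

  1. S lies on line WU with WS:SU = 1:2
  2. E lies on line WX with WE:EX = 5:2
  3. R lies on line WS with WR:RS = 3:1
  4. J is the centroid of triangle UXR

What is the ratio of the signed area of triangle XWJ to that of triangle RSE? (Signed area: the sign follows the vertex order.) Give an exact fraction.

[XWJ]:[RSE] = 7

Choose coordinates U = (0, 0), W = (1, 0), X = (0, 1).
1. S lies on line WU with WS:SU = 1:2 ⇒ S = (2/3, 0)
2. E lies on line WX with WE:EX = 5:2 ⇒ E = (2/7, 5/7)
3. R lies on line WS with WR:RS = 3:1 ⇒ R = (3/4, 0)
4. J is the centroid of triangle UXR ⇒ J = (1/4, 1/3)
2·[XWJ] = -5/12, 2·[RSE] = -5/84
[XWJ]:[RSE] = -5/12:-5/84 = 7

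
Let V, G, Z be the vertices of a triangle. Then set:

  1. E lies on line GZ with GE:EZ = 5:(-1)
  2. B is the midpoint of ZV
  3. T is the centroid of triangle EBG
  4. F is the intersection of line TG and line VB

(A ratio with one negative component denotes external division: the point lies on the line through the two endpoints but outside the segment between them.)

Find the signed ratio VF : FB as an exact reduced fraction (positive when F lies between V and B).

VF:FB = -14/5

Set V = (0, 0), G = (1, 0), Z = (0, 1); any affine frame gives the same invariant.
1. E lies on line GZ with GE:EZ = 5:(-1) ⇒ E = (-1/4, 5/4)
2. B is the midpoint of ZV ⇒ B = (0, 1/2)
3. T is the centroid of triangle EBG ⇒ T = (1/4, 7/12)
4. F is the intersection of line TG and line VB ⇒ F = (0, 7/9)
F = V + t·(B−V) with t = 14/9, so VF:FB = t:(1−t) = 14/9:-5/9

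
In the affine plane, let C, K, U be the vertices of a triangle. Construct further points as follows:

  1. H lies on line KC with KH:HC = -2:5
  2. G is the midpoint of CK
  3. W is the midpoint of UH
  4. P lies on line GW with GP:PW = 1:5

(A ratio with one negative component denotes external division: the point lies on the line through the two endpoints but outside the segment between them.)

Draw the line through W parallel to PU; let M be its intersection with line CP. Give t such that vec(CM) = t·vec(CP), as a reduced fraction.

Set C = (0, 0), K = (1, 0), U = (0, 1); any affine frame gives the same invariant.
1. H lies on line KC with KH:HC = -2:5 ⇒ H = (5/3, 0)
2. G is the midpoint of CK ⇒ G = (1/2, 0)
3. W is the midpoint of UH ⇒ W = (5/6, 1/2)
4. P lies on line GW with GP:PW = 1:5 ⇒ P = (5/9, 1/12)
through W parallel to PU: direction (-5/9, 11/12); meets CP at M = (25/24, 5/32)
M = C + t·(P−C) with t = 15/8

t = 15/8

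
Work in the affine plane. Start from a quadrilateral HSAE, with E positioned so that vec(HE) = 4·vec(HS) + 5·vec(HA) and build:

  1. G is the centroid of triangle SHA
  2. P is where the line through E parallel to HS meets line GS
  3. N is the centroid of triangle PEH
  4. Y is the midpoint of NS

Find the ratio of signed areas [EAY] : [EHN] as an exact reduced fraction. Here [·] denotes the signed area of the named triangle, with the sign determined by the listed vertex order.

Choose coordinates H = (0, 0), S = (1, 0), A = (0, 1), E = (4, 5).
1. G is the centroid of triangle SHA ⇒ G = (1/3, 1/3)
2. P is where the line through E parallel to HS meets line GS ⇒ P = (-9, 5)
3. N is the centroid of triangle PEH ⇒ N = (-5/3, 10/3)
4. Y is the midpoint of NS ⇒ Y = (-1/3, 5/3)
2·[EAY] = -4, 2·[EHN] = -65/3
[EAY]:[EHN] = -4:-65/3 = 12/65

[EAY]:[EHN] = 12/65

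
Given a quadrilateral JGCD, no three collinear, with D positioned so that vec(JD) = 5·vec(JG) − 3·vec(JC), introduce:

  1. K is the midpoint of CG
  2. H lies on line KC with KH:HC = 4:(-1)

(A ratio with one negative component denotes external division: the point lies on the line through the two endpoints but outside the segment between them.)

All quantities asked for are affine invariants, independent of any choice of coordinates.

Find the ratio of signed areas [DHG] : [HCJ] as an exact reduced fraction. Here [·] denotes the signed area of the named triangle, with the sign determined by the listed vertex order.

Work in coordinates with J = (0, 0), G = (1, 0), C = (0, 1), D = (5, -3).
1. K is the midpoint of CG ⇒ K = (1/2, 1/2)
2. H lies on line KC with KH:HC = 4:(-1) ⇒ H = (-1/6, 7/6)
2·[DHG] = 7/6, 2·[HCJ] = -1/6
[DHG]:[HCJ] = 7/6:-1/6 = -7

[DHG]:[HCJ] = -7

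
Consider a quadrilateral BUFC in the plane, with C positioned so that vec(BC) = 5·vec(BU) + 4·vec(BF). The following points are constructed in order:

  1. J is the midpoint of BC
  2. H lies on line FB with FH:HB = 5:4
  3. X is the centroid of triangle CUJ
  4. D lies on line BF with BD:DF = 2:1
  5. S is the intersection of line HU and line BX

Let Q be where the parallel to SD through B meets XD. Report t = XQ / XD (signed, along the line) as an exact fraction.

Work in coordinates with B = (0, 0), U = (1, 0), F = (0, 1), C = (5, 4).
1. J is the midpoint of BC ⇒ J = (5/2, 2)
2. H lies on line FB with FH:HB = 5:4 ⇒ H = (0, 4/9)
3. X is the centroid of triangle CUJ ⇒ X = (17/6, 2)
4. D lies on line BF with BD:DF = 2:1 ⇒ D = (0, 2/3)
5. S is the intersection of line HU and line BX ⇒ S = (17/44, 3/11)
through B parallel to SD: direction (-17/44, 13/33); meets XD at Q = (-17/38, 26/57)
Q = X + t·(D−X) with t = 22/19

t = 22/19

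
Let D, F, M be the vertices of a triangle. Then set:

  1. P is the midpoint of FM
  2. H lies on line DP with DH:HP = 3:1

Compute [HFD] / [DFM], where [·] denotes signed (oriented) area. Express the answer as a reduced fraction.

Set D = (0, 0), F = (1, 0), M = (0, 1); any affine frame gives the same invariant.
1. P is the midpoint of FM ⇒ P = (1/2, 1/2)
2. H lies on line DP with DH:HP = 3:1 ⇒ H = (3/8, 3/8)
2·[HFD] = -3/8, 2·[DFM] = 1
[HFD]:[DFM] = -3/8:1 = -3/8

[HFD]:[DFM] = -3/8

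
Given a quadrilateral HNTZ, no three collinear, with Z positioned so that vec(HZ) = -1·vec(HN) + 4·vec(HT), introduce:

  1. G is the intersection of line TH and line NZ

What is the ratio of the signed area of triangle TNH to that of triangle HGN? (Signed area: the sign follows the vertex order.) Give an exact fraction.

Set H = (0, 0), N = (1, 0), T = (0, 1), Z = (-1, 4); any affine frame gives the same invariant.
1. G is the intersection of line TH and line NZ ⇒ G = (0, 2)
2·[TNH] = -1, 2·[HGN] = -2
[TNH]:[HGN] = -1:-2 = 1/2

[TNH]:[HGN] = 1/2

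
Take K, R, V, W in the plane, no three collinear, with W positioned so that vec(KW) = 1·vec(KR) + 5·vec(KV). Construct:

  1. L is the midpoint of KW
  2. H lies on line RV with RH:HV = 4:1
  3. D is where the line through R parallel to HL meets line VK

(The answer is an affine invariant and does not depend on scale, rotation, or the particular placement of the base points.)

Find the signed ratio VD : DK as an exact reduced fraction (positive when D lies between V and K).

VD:DK = -20/17

Assign K = (0, 0), R = (1, 0), V = (0, 1), W = (1, 5) — the answer is frame-independent, so this choice is without loss of generality.
1. L is the midpoint of KW ⇒ L = (1/2, 5/2)
2. H lies on line RV with RH:HV = 4:1 ⇒ H = (1/5, 4/5)
3. D is where the line through R parallel to HL meets line VK ⇒ D = (0, -17/3)
D = V + t·(K−V) with t = 20/3, so VD:DK = t:(1−t) = 20/3:-17/3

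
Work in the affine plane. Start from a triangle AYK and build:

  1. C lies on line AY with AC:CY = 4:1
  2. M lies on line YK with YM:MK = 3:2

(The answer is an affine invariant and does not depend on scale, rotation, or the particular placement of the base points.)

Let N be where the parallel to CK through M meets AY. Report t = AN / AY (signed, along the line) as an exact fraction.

Set A = (0, 0), Y = (1, 0), K = (0, 1); any affine frame gives the same invariant.
1. C lies on line AY with AC:CY = 4:1 ⇒ C = (4/5, 0)
2. M lies on line YK with YM:MK = 3:2 ⇒ M = (2/5, 3/5)
through M parallel to CK: direction (-4/5, 1); meets AY at N = (22/25, 0)
N = A + t·(Y−A) with t = 22/25

t = 22/25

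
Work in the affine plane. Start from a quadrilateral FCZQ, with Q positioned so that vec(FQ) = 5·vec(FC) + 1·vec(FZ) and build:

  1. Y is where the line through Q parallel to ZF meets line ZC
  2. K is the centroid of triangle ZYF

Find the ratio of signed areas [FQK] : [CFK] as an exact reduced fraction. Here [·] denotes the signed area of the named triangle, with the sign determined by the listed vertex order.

[FQK]:[CFK] = -20/3

Work in coordinates with F = (0, 0), C = (1, 0), Z = (0, 1), Q = (5, 1).
1. Y is where the line through Q parallel to ZF meets line ZC ⇒ Y = (5, -4)
2. K is the centroid of triangle ZYF ⇒ K = (5/3, -1)
2·[FQK] = -20/3, 2·[CFK] = 1
[FQK]:[CFK] = -20/3:1 = -20/3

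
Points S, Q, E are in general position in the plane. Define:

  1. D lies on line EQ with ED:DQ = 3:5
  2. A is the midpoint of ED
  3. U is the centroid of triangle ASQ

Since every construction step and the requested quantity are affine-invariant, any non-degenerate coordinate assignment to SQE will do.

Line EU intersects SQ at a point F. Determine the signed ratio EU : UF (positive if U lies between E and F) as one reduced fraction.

EU:UF = 35/13

Choose coordinates S = (0, 0), Q = (1, 0), E = (0, 1).
1. D lies on line EQ with ED:DQ = 3:5 ⇒ D = (3/8, 5/8)
2. A is the midpoint of ED ⇒ A = (3/16, 13/16)
3. U is the centroid of triangle ASQ ⇒ U = (19/48, 13/48)
line EU meets SQ at F = (19/35, 0)
U = E + t·(F−E) with t = 35/48, so EU:UF = 35/48:13/48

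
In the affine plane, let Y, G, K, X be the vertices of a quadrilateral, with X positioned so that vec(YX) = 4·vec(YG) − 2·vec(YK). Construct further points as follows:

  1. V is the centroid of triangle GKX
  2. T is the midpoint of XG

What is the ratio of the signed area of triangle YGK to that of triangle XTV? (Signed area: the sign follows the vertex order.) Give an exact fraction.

Work in coordinates with Y = (0, 0), G = (1, 0), K = (0, 1), X = (4, -2).
1. V is the centroid of triangle GKX ⇒ V = (5/3, -1/3)
2. T is the midpoint of XG ⇒ T = (5/2, -1)
2·[YGK] = 1, 2·[XTV] = -1/6
[YGK]:[XTV] = 1:-1/6 = -6

[YGK]:[XTV] = -6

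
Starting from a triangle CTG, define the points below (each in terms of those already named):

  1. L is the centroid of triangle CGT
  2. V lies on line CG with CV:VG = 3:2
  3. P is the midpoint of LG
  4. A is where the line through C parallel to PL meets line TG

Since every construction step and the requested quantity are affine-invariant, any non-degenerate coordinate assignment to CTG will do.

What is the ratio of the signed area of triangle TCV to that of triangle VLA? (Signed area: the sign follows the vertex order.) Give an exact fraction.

Set C = (0, 0), T = (1, 0), G = (0, 1); any affine frame gives the same invariant.
1. L is the centroid of triangle CGT ⇒ L = (1/3, 1/3)
2. V lies on line CG with CV:VG = 3:2 ⇒ V = (0, 3/5)
3. P is the midpoint of LG ⇒ P = (1/6, 2/3)
4. A is where the line through C parallel to PL meets line TG ⇒ A = (-1, 2)
2·[TCV] = -3/5, 2·[VLA] = 1/5
[TCV]:[VLA] = -3/5:1/5 = -3

[TCV]:[VLA] = -3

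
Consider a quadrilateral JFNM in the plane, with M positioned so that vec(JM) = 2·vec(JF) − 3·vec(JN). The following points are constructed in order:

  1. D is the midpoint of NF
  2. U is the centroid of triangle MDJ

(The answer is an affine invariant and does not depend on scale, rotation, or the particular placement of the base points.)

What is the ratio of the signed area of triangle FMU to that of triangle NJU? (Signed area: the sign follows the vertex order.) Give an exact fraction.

[FMU]:[NJU] = -8/5

Set J = (0, 0), F = (1, 0), N = (0, 1), M = (2, -3); any affine frame gives the same invariant.
1. D is the midpoint of NF ⇒ D = (1/2, 1/2)
2. U is the centroid of triangle MDJ ⇒ U = (5/6, -5/6)
2·[FMU] = -4/3, 2·[NJU] = 5/6
[FMU]:[NJU] = -4/3:5/6 = -8/5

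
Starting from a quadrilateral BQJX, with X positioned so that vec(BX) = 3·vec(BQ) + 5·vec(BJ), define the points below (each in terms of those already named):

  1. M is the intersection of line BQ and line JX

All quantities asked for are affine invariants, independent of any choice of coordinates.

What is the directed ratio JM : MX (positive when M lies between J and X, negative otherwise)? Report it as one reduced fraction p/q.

Work in coordinates with B = (0, 0), Q = (1, 0), J = (0, 1), X = (3, 5).
1. M is the intersection of line BQ and line JX ⇒ M = (-3/4, 0)
M = J + t·(X−J) with t = -1/4, so JM:MX = t:(1−t) = -1/4:5/4

JM:MX = -1/5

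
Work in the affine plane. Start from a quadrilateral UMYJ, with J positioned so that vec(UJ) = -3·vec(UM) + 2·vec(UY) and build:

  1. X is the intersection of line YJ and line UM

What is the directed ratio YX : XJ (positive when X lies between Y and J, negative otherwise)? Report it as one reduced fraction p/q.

Work in coordinates with U = (0, 0), M = (1, 0), Y = (0, 1), J = (-3, 2).
1. X is the intersection of line YJ and line UM ⇒ X = (3, 0)
X = Y + t·(J−Y) with t = -1, so YX:XJ = t:(1−t) = -1:2

YX:XJ = -1/2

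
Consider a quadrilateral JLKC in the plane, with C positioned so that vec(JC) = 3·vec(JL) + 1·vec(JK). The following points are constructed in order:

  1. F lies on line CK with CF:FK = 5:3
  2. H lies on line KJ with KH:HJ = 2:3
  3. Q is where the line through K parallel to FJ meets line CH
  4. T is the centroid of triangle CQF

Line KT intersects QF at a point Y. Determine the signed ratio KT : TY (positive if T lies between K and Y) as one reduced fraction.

KT:TY = -14/5

Choose coordinates J = (0, 0), L = (1, 0), K = (0, 1), C = (3, 1).
1. F lies on line CK with CF:FK = 5:3 ⇒ F = (9/8, 1)
2. H lies on line KJ with KH:HJ = 2:3 ⇒ H = (0, 3/5)
3. Q is where the line through K parallel to FJ meets line CH ⇒ Q = (-9/17, 9/17)
4. T is the centroid of triangle CQF ⇒ T = (163/136, 43/51)
line KT meets QF at Y = (1467/1904, 107/119)
T = K + t·(Y−K) with t = 14/9, so KT:TY = 14/9:-5/9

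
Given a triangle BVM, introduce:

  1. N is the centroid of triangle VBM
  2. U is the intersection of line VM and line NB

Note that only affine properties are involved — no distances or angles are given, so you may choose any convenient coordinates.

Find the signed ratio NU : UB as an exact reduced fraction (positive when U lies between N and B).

Set B = (0, 0), V = (1, 0), M = (0, 1); any affine frame gives the same invariant.
1. N is the centroid of triangle VBM ⇒ N = (1/3, 1/3)
2. U is the intersection of line VM and line NB ⇒ U = (1/2, 1/2)
U = N + t·(B−N) with t = -1/2, so NU:UB = t:(1−t) = -1/2:3/2

NU:UB = -1/3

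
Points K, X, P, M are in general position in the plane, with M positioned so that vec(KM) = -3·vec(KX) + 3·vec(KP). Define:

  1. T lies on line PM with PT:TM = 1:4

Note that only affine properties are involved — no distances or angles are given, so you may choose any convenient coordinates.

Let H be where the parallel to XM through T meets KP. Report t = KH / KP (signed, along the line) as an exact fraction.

Set K = (0, 0), X = (1, 0), P = (0, 1), M = (-3, 3); any affine frame gives the same invariant.
1. T lies on line PM with PT:TM = 1:4 ⇒ T = (-3/5, 7/5)
through T parallel to XM: direction (-4, 3); meets KP at H = (0, 19/20)
H = K + t·(P−K) with t = 19/20

t = 19/20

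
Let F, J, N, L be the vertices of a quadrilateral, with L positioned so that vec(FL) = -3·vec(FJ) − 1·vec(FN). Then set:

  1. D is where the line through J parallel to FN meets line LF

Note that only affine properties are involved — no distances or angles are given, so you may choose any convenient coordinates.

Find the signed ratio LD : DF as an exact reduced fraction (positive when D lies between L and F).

Assign F = (0, 0), J = (1, 0), N = (0, 1), L = (-3, -1) — the answer is frame-independent, so this choice is without loss of generality.
1. D is where the line through J parallel to FN meets line LF ⇒ D = (1, 1/3)
D = L + t·(F−L) with t = 4/3, so LD:DF = t:(1−t) = 4/3:-1/3

LD:DF = -4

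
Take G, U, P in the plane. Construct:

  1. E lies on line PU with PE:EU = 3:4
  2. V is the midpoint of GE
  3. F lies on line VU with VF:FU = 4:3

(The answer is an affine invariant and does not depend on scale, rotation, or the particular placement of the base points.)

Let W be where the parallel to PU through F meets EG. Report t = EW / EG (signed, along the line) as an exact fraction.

Work in coordinates with G = (0, 0), U = (1, 0), P = (0, 1).
1. E lies on line PU with PE:EU = 3:4 ⇒ E = (3/7, 4/7)
2. V is the midpoint of GE ⇒ V = (3/14, 2/7)
3. F lies on line VU with VF:FU = 4:3 ⇒ F = (65/98, 6/49)
through F parallel to PU: direction (1, -1); meets EG at W = (33/98, 22/49)
W = E + t·(G−E) with t = 3/14

t = 3/14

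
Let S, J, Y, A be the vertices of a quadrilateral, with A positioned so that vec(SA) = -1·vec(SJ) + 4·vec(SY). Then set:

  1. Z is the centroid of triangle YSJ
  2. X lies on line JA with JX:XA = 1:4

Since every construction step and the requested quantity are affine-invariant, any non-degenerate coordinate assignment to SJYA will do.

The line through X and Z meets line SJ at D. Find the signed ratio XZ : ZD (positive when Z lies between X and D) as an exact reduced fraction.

XZ:ZD = 7/5

Work in coordinates with S = (0, 0), J = (1, 0), Y = (0, 1), A = (-1, 4).
1. Z is the centroid of triangle YSJ ⇒ Z = (1/3, 1/3)
2. X lies on line JA with JX:XA = 1:4 ⇒ X = (3/5, 4/5)
line XZ meets SJ at D = (1/7, 0)
Z = X + t·(D−X) with t = 7/12, so XZ:ZD = 7/12:5/12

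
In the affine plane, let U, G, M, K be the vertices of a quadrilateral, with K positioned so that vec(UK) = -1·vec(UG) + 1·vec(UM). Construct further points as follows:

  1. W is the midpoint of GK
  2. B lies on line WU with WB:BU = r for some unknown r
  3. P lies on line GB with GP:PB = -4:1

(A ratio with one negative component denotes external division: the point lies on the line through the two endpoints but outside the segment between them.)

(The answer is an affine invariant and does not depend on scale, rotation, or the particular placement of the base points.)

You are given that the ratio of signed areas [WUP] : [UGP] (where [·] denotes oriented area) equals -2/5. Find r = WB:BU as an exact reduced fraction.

Choose coordinates U = (0, 0), G = (1, 0), M = (0, 1), K = (-1, 1).
1. W is the midpoint of GK ⇒ W = (0, 1/2)
2. With WB:BU = r, write λ = r/(r+1) so B = W + λ·(U−W); B is affine-linear in λ
3. P lies on line GB with GP:PB = -4:1 ⇒ P is an affine combination of earlier points and hence also affine-linear in λ
Every point depending on B is an affine combination of B and λ-independent points, so each such coordinate is linear in λ; the λ² term in each signed area is a multiple of (U−W)×(U−W) = 0, so 2·[WUP] and 2·[UGP] are each linear in λ. Evaluating at λ=0 and λ=1:
  2·[WUP] = -1/6,   2·[UGP] = -2/3·λ + 2/3
So [WUP]:[UGP] = (-1/6) / (-2/3·λ + 2/3). Setting this equal to -2/5:
  -1/6 = -2/5·(-2/3·λ + 2/3)  ⇒  λ = 3/8
Then r = λ/(1−λ) = (3/8)/(5/8) = 3/5. Check: with r = 3/5, B = (0, 5/16) and [WUP]:[UGP] = -2/5 as required.

r = 3/5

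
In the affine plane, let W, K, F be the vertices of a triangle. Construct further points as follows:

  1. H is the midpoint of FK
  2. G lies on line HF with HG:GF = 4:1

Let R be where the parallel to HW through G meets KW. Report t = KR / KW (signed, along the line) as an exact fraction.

Assign W = (0, 0), K = (1, 0), F = (0, 1) — the answer is frame-independent, so this choice is without loss of generality.
1. H is the midpoint of FK ⇒ H = (1/2, 1/2)
2. G lies on line HF with HG:GF = 4:1 ⇒ G = (1/10, 9/10)
through G parallel to HW: direction (-1/2, -1/2); meets KW at R = (-4/5, 0)
R = K + t·(W−K) with t = 9/5

t = 9/5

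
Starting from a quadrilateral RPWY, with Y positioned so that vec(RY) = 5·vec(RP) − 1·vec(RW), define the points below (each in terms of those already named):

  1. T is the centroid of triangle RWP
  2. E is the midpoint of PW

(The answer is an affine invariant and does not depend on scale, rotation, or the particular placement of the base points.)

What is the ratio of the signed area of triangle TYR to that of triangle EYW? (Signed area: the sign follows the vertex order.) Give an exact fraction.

[TYR]:[EYW] = -4/3

Assign R = (0, 0), P = (1, 0), W = (0, 1), Y = (5, -1) — the answer is frame-independent, so this choice is without loss of generality.
1. T is the centroid of triangle RWP ⇒ T = (1/3, 1/3)
2. E is the midpoint of PW ⇒ E = (1/2, 1/2)
2·[TYR] = -2, 2·[EYW] = 3/2
[TYR]:[EYW] = -2:3/2 = -4/3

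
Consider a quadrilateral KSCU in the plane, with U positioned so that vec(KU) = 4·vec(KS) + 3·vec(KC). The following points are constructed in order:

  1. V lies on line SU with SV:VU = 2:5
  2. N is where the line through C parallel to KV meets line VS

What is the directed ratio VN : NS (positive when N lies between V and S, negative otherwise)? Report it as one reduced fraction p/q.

VN:NS = -13/19

Choose coordinates K = (0, 0), S = (1, 0), C = (0, 1), U = (4, 3).
1. V lies on line SU with SV:VU = 2:5 ⇒ V = (13/7, 6/7)
2. N is where the line through C parallel to KV meets line VS ⇒ N = (26/7, 19/7)
N = V + t·(S−V) with t = -13/6, so VN:NS = t:(1−t) = -13/6:19/6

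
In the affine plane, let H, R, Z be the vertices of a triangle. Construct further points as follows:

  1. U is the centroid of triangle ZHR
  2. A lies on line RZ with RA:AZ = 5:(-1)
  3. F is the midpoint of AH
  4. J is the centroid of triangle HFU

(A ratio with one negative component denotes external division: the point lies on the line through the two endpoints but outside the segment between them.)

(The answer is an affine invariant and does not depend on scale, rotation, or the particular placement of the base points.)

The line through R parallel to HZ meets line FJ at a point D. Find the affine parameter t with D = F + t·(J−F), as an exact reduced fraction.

t = 81/14

Set H = (0, 0), R = (1, 0), Z = (0, 1); any affine frame gives the same invariant.
1. U is the centroid of triangle ZHR ⇒ U = (1/3, 1/3)
2. A lies on line RZ with RA:AZ = 5:(-1) ⇒ A = (-1/4, 5/4)
3. F is the midpoint of AH ⇒ F = (-1/8, 5/8)
4. J is the centroid of triangle HFU ⇒ J = (5/72, 23/72)
through R parallel to HZ: direction (0, 1); meets FJ at D = (1, -8/7)
D = F + t·(J−F) with t = 81/14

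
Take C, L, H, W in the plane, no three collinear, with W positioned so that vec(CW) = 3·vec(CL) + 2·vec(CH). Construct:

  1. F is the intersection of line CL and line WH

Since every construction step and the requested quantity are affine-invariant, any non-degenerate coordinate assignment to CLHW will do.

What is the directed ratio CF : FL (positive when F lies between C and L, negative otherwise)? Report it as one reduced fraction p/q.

Choose coordinates C = (0, 0), L = (1, 0), H = (0, 1), W = (3, 2).
1. F is the intersection of line CL and line WH ⇒ F = (-3, 0)
F = C + t·(L−C) with t = -3, so CF:FL = t:(1−t) = -3:4

CF:FL = -3/4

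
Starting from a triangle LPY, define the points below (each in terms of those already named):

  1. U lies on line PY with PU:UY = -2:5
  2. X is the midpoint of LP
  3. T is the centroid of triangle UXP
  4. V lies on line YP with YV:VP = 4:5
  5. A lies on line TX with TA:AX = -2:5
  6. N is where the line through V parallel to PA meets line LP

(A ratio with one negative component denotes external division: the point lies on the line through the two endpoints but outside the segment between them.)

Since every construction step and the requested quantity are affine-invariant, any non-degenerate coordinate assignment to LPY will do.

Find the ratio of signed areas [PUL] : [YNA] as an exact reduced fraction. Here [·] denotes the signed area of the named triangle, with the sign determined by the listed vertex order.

[PUL]:[YNA] = 216/19

Work in coordinates with L = (0, 0), P = (1, 0), Y = (0, 1).
1. U lies on line PY with PU:UY = -2:5 ⇒ U = (5/3, -2/3)
2. X is the midpoint of LP ⇒ X = (1/2, 0)
3. T is the centroid of triangle UXP ⇒ T = (19/18, -2/9)
4. V lies on line YP with YV:VP = 4:5 ⇒ V = (4/9, 5/9)
5. A lies on line TX with TA:AX = -2:5 ⇒ A = (77/54, -10/27)
6. N is where the line through V parallel to PA meets line LP ⇒ N = (13/12, 0)
2·[PUL] = -2/3, 2·[YNA] = -19/324
[PUL]:[YNA] = -2/3:-19/324 = 216/19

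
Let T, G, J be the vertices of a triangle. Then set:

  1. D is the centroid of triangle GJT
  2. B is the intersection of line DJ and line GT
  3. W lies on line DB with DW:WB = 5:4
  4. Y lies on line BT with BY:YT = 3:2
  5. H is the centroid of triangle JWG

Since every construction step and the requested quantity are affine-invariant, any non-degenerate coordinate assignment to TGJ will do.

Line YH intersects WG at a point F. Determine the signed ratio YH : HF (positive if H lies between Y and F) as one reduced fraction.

YH:HF = -211/115

Choose coordinates T = (0, 0), G = (1, 0), J = (0, 1).
1. D is the centroid of triangle GJT ⇒ D = (1/3, 1/3)
2. B is the intersection of line DJ and line GT ⇒ B = (1/2, 0)
3. W lies on line DB with DW:WB = 5:4 ⇒ W = (23/54, 4/27)
4. Y lies on line BT with BY:YT = 3:2 ⇒ Y = (1/5, 0)
5. H is the centroid of triangle JWG ⇒ H = (77/162, 31/81)
line YH meets WG at F = (1853/5697, 992/5697)
H = Y + t·(F−Y) with t = 211/96, so YH:HF = 211/96:-115/96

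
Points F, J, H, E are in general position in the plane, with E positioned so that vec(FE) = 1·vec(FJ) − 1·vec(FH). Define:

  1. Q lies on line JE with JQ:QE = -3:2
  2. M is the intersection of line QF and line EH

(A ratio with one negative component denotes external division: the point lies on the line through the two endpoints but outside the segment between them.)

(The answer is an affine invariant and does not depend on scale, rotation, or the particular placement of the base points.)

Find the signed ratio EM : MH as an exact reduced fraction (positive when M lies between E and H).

EM:MH = -2

Assign F = (0, 0), J = (1, 0), H = (0, 1), E = (1, -1) — the answer is frame-independent, so this choice is without loss of generality.
1. Q lies on line JE with JQ:QE = -3:2 ⇒ Q = (1, -3)
2. M is the intersection of line QF and line EH ⇒ M = (-1, 3)
M = E + t·(H−E) with t = 2, so EM:MH = t:(1−t) = 2:-1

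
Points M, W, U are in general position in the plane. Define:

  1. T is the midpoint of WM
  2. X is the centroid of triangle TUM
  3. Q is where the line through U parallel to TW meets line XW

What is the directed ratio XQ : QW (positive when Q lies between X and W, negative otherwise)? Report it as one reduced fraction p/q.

XQ:QW = -2/3

Set M = (0, 0), W = (1, 0), U = (0, 1); any affine frame gives the same invariant.
1. T is the midpoint of WM ⇒ T = (1/2, 0)
2. X is the centroid of triangle TUM ⇒ X = (1/6, 1/3)
3. Q is where the line through U parallel to TW meets line XW ⇒ Q = (-3/2, 1)
Q = X + t·(W−X) with t = -2, so XQ:QW = t:(1−t) = -2:3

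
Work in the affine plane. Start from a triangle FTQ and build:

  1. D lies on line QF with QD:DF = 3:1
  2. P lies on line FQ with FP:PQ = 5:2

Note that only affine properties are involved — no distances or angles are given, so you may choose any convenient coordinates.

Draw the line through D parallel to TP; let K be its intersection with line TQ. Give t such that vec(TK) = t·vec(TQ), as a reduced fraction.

t = -13/8

Choose coordinates F = (0, 0), T = (1, 0), Q = (0, 1).
1. D lies on line QF with QD:DF = 3:1 ⇒ D = (0, 1/4)
2. P lies on line FQ with FP:PQ = 5:2 ⇒ P = (0, 5/7)
through D parallel to TP: direction (-1, 5/7); meets TQ at K = (21/8, -13/8)
K = T + t·(Q−T) with t = -13/8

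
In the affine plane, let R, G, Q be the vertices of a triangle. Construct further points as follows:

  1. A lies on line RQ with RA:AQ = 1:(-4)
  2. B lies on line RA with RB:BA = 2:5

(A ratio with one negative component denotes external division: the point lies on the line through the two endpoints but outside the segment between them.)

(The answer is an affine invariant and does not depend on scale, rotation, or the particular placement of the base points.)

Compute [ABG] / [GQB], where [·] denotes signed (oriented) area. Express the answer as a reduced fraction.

[ABG]:[GQB] = -5/23

Work in coordinates with R = (0, 0), G = (1, 0), Q = (0, 1).
1. A lies on line RQ with RA:AQ = 1:(-4) ⇒ A = (0, -1/3)
2. B lies on line RA with RB:BA = 2:5 ⇒ B = (0, -2/21)
2·[ABG] = -5/21, 2·[GQB] = 23/21
[ABG]:[GQB] = -5/21:23/21 = -5/23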